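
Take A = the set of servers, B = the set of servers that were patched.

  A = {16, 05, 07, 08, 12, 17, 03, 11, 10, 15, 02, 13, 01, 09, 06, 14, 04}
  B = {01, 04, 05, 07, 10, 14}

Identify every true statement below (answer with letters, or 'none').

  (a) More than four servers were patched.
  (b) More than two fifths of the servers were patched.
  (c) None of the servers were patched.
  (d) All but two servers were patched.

|A| = 17, |A ∩ B| = 6, |A ∖ B| = 11.
(a) |A ∩ B| > 4: holds.
(b) |A ∩ B| / |A| > 2/5: fails.
(c) A ∩ B = ∅ (|A ∩ B| = 0): fails.
(d) |A ∖ B| = 2: fails.

(a)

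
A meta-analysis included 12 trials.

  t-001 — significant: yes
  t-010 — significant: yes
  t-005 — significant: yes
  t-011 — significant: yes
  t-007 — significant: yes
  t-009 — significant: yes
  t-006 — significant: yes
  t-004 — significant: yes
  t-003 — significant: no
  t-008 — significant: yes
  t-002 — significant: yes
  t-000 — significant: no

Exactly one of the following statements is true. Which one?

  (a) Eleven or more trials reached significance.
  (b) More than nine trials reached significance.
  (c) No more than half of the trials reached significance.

(b)

|A| = 12, |A ∩ B| = 10, |A ∖ B| = 2.
(a) requires |A ∩ B| ≥ 11: false.
(b) requires |A ∩ B| > 9: true.
(c) requires |A ∩ B| ≤ |A ∖ B|: false.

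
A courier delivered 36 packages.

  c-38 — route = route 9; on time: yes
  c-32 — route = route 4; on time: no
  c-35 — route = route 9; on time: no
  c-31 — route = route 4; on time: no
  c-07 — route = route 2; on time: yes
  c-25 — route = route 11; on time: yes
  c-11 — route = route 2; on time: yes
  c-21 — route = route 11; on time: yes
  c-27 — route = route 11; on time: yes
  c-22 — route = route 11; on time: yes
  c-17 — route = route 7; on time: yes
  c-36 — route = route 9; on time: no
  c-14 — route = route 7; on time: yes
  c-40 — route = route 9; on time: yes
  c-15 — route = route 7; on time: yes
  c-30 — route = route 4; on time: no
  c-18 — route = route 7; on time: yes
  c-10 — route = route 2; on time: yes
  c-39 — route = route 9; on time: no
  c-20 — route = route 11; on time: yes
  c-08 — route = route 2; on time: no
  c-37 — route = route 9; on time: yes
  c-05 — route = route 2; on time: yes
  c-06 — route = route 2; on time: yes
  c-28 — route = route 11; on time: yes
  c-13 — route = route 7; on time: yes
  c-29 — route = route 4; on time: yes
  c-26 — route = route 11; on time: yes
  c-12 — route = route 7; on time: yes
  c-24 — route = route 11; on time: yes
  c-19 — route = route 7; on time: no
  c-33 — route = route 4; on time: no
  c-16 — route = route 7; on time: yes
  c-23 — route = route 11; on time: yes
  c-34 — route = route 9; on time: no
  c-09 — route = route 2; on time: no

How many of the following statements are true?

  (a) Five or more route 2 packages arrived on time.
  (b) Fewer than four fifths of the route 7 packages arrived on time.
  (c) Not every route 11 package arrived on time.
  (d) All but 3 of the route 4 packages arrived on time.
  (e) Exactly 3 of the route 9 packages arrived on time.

2

(a) route 2: |A| = 7, |A ∩ B| = 5; needs |A ∩ B| ≥ 5 — true.
(b) route 7: |A| = 8, |A ∩ B| = 7; needs |A ∩ B| / |A| < 4/5 — false.
(c) route 11: |A| = 9, |A ∩ B| = 9; needs A ⊄ B (|A ∖ B| ≥ 1) — false.
(d) route 4: |A| = 5, |A ∩ B| = 1; needs |A ∖ B| = 3 — false.
(e) route 9: |A| = 7, |A ∩ B| = 3; needs |A ∩ B| = 3 — true.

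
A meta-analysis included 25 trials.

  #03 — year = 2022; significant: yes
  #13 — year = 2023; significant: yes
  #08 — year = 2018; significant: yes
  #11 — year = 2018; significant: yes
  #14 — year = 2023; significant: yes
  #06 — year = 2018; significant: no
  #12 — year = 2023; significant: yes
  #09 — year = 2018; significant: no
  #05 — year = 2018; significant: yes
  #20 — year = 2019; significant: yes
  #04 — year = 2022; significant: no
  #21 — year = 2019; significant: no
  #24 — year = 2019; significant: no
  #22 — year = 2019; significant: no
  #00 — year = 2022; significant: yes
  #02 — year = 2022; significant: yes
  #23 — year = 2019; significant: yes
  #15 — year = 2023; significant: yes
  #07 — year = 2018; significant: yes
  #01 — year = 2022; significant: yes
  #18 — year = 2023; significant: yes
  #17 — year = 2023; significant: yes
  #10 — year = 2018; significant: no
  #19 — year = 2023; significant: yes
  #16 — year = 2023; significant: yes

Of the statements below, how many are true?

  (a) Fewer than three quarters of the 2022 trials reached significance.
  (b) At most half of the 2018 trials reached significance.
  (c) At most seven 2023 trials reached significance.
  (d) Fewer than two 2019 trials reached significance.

(a) 2022: |A| = 5, |A ∩ B| = 4; needs |A ∩ B| / |A| < 3/4 — false.
(b) 2018: |A| = 7, |A ∩ B| = 4; needs |A ∩ B| ≤ |A ∖ B| — false.
(c) 2023: |A| = 8, |A ∩ B| = 8; needs |A ∩ B| ≤ 7 — false.
(d) 2019: |A| = 5, |A ∩ B| = 2; needs |A ∩ B| < 2 — false.

0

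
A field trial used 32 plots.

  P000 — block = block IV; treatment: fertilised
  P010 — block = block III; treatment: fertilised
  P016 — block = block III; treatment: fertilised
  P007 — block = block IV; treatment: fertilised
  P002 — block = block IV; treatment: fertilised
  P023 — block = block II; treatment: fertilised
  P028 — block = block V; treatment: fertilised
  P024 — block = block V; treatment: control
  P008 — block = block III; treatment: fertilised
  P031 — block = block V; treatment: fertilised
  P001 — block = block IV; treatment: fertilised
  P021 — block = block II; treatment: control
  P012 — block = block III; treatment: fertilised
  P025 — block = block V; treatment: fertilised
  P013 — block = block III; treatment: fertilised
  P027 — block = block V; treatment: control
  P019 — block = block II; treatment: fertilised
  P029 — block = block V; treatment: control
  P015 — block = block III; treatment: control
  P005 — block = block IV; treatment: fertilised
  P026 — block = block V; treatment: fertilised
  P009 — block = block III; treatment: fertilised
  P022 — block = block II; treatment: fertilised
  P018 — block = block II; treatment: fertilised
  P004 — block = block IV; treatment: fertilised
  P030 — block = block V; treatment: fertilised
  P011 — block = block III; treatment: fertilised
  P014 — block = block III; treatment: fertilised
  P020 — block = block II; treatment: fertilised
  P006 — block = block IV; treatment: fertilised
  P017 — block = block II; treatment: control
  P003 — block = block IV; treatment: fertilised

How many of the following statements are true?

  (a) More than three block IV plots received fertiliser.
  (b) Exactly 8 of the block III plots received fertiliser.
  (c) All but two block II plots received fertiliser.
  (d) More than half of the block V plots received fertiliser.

4

(a) block IV: |A| = 8, |A ∩ B| = 8; needs |A ∩ B| > 3 — true.
(b) block III: |A| = 9, |A ∩ B| = 8; needs |A ∩ B| = 8 — true.
(c) block II: |A| = 7, |A ∩ B| = 5; needs |A ∖ B| = 2 — true.
(d) block V: |A| = 8, |A ∩ B| = 5; needs |A ∩ B| > |A ∖ B| — true.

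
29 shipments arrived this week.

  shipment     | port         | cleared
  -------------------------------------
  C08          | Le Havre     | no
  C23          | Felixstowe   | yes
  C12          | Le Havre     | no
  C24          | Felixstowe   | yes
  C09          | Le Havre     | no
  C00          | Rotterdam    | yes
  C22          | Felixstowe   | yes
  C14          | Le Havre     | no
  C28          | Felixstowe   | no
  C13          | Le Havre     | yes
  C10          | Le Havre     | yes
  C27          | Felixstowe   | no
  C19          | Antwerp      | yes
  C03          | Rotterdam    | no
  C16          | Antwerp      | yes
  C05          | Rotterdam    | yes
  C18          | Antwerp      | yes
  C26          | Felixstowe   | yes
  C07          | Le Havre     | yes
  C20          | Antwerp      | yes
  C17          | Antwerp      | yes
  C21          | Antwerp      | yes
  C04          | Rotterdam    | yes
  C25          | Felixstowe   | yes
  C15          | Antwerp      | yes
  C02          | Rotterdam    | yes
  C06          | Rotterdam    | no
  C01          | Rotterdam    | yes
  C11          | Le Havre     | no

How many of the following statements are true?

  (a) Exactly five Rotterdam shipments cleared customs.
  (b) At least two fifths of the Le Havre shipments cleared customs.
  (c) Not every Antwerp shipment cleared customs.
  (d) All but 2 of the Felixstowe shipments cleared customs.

(a) Rotterdam: |A| = 7, |A ∩ B| = 5; needs |A ∩ B| = 5 — true.
(b) Le Havre: |A| = 8, |A ∩ B| = 3; needs |A ∩ B| / |A| ≥ 2/5 — false.
(c) Antwerp: |A| = 7, |A ∩ B| = 7; needs A ⊄ B (|A ∖ B| ≥ 1) — false.
(d) Felixstowe: |A| = 7, |A ∩ B| = 5; needs |A ∖ B| = 2 — true.

2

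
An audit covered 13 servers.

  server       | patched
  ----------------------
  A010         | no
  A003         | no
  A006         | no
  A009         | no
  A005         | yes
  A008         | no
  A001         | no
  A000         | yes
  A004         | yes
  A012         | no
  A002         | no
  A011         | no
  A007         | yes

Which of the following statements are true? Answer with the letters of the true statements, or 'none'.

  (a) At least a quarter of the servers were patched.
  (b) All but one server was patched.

(a)

|A| = 13, |A ∩ B| = 4, |A ∖ B| = 9.
(a) |A ∩ B| / |A| ≥ 1/4: holds.
(b) |A ∖ B| = 1: fails.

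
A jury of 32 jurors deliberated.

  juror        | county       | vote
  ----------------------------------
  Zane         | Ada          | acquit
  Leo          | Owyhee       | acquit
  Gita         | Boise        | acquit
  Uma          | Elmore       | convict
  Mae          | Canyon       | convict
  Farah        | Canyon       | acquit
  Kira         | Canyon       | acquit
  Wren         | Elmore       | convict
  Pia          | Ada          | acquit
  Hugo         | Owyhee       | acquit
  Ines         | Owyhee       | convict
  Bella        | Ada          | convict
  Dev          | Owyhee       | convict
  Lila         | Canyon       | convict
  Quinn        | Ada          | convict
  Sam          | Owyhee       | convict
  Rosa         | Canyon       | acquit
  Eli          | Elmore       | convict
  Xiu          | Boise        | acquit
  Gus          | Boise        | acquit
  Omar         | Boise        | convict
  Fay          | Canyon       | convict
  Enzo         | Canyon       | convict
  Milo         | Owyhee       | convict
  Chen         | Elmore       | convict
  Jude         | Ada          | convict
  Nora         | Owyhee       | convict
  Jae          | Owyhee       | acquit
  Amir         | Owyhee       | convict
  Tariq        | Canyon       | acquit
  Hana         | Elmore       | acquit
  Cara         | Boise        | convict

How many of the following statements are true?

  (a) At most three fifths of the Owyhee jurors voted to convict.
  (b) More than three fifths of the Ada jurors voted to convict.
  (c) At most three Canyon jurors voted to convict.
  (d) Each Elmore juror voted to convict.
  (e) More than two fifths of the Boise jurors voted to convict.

(a) Owyhee: |A| = 9, |A ∩ B| = 6; needs |A ∩ B| / |A| ≤ 3/5 — false.
(b) Ada: |A| = 5, |A ∩ B| = 3; needs |A ∩ B| / |A| > 3/5 — false.
(c) Canyon: |A| = 8, |A ∩ B| = 4; needs |A ∩ B| ≤ 3 — false.
(d) Elmore: |A| = 5, |A ∩ B| = 4; needs A ⊆ B, i.e. every element of A is in B (|A ∖ B| = 0) — false.
(e) Boise: |A| = 5, |A ∩ B| = 2; needs |A ∩ B| / |A| > 2/5 — false.

0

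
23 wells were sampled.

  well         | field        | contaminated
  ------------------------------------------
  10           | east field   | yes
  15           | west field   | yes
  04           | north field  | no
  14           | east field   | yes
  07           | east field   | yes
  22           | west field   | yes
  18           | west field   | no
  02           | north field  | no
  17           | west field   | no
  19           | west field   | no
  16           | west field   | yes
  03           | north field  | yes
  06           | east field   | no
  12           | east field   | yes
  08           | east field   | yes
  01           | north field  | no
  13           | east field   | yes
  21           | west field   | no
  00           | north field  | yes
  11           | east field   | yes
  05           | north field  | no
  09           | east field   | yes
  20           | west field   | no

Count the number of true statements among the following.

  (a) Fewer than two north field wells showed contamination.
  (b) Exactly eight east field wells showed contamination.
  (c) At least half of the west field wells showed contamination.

(a) north field: |A| = 6, |A ∩ B| = 2; needs |A ∩ B| < 2 — false.
(b) east field: |A| = 9, |A ∩ B| = 8; needs |A ∩ B| = 8 — true.
(c) west field: |A| = 8, |A ∩ B| = 3; needs |A ∩ B| ≥ |A ∖ B| — false.

1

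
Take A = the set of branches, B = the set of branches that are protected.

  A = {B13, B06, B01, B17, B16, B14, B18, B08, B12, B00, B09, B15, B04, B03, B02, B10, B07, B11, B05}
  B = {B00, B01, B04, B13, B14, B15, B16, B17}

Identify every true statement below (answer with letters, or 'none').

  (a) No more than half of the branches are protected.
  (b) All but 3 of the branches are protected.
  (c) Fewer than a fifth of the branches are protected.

|A| = 19, |A ∩ B| = 8, |A ∖ B| = 11.
(a) |A ∩ B| ≤ |A ∖ B|: holds.
(b) |A ∖ B| = 3: fails.
(c) |A ∩ B| / |A| < 1/5: fails.

(a)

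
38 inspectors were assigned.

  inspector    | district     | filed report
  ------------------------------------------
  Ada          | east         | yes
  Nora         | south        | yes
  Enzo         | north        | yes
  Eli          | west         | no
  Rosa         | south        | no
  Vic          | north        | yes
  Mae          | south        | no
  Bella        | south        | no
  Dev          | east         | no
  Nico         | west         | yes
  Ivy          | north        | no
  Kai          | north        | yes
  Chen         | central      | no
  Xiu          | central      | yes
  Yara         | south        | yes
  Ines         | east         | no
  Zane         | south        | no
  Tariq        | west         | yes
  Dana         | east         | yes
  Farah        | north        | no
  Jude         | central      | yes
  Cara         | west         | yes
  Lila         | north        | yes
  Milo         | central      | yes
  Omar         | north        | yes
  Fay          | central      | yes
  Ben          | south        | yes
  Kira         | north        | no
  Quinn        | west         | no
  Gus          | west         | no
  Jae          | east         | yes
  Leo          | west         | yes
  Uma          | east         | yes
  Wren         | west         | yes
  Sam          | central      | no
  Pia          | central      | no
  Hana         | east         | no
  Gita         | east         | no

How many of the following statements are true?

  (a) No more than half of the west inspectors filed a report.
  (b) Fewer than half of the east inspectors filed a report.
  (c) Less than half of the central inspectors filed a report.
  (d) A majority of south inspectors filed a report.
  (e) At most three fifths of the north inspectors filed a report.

0

(a) west: |A| = 8, |A ∩ B| = 5; needs |A ∩ B| ≤ |A ∖ B| — false.
(b) east: |A| = 8, |A ∩ B| = 4; needs |A ∩ B| < |A ∖ B| — false.
(c) central: |A| = 7, |A ∩ B| = 4; needs |A ∩ B| < |A ∖ B| — false.
(d) south: |A| = 7, |A ∩ B| = 3; needs |A ∩ B| > |A ∖ B| — false.
(e) north: |A| = 8, |A ∩ B| = 5; needs |A ∩ B| / |A| ≤ 3/5 — false.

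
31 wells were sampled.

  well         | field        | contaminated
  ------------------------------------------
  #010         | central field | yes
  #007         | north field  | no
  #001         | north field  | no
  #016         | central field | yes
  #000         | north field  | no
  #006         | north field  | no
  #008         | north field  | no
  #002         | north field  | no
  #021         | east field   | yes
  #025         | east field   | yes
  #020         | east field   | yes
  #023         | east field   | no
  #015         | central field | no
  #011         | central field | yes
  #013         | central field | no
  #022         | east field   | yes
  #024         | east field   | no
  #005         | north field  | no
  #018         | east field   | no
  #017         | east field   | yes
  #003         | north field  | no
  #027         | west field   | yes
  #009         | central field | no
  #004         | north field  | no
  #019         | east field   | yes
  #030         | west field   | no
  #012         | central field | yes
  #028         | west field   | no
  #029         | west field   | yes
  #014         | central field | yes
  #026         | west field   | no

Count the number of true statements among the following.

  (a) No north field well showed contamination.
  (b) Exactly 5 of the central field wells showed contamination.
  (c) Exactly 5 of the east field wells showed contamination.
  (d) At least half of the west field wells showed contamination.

2

(a) north field: |A| = 9, |A ∩ B| = 0; needs A ∩ B = ∅ (|A ∩ B| = 0) — true.
(b) central field: |A| = 8, |A ∩ B| = 5; needs |A ∩ B| = 5 — true.
(c) east field: |A| = 9, |A ∩ B| = 6; needs |A ∩ B| = 5 — false.
(d) west field: |A| = 5, |A ∩ B| = 2; needs |A ∩ B| ≥ |A ∖ B| — false.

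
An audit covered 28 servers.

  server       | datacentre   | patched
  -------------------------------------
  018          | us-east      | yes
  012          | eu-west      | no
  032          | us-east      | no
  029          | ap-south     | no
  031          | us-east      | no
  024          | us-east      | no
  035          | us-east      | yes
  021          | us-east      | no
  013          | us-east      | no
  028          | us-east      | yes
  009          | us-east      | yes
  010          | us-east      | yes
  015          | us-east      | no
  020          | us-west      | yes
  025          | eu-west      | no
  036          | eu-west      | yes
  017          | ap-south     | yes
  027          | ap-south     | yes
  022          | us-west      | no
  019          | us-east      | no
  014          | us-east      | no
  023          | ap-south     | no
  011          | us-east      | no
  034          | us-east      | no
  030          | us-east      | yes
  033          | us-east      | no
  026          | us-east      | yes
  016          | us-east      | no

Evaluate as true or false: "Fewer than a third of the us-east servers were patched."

False

'Fewer than a third of the us-east servers were patched' holds iff |A ∩ B| / |A| < 1/3.
|A| = 19, |A ∩ B| = 7, |A ∖ B| = 12.
|A ∩ B|/|A| = 7/19, so the statement is false.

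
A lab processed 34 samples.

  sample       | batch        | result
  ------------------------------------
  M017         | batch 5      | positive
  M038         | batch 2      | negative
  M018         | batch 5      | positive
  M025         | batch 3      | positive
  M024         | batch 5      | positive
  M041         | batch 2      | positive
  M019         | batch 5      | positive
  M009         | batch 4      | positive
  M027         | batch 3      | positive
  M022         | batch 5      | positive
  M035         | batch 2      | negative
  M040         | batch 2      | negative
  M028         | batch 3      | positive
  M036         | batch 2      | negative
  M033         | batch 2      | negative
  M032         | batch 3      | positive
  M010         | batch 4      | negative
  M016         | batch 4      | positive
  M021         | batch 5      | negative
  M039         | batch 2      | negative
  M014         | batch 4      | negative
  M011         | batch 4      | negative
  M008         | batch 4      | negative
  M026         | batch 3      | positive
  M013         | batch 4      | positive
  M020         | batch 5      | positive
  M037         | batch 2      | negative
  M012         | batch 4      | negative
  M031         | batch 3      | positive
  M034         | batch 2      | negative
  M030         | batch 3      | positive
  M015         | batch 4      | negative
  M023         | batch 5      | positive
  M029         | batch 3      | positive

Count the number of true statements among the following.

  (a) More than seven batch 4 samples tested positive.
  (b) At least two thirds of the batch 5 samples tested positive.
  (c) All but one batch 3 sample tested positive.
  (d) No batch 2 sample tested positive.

1

(a) batch 4: |A| = 9, |A ∩ B| = 3; needs |A ∩ B| > 7 — false.
(b) batch 5: |A| = 8, |A ∩ B| = 7; needs |A ∩ B| / |A| ≥ 2/3 — true.
(c) batch 3: |A| = 8, |A ∩ B| = 8; needs |A ∖ B| = 1 — false.
(d) batch 2: |A| = 9, |A ∩ B| = 1; needs A ∩ B = ∅ (|A ∩ B| = 0) — false.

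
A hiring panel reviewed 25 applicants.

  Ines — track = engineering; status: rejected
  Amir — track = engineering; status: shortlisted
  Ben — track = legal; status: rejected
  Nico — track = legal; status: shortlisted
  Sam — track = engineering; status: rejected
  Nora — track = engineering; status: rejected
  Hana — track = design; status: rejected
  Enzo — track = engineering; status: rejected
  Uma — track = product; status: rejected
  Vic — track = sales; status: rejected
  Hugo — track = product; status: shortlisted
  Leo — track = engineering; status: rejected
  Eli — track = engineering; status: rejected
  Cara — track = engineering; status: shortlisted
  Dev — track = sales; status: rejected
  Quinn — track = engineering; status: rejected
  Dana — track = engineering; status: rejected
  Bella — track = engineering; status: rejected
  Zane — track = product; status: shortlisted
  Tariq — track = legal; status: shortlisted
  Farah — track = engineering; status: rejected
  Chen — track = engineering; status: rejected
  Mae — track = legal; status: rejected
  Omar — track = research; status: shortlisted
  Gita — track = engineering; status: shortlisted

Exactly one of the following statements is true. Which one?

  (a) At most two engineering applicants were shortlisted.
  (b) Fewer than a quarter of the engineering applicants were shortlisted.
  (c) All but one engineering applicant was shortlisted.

(b)

|A| = 14, |A ∩ B| = 3, |A ∖ B| = 11.
(a) requires |A ∩ B| ≤ 2: false.
(b) requires |A ∩ B| / |A| < 1/4: true.
(c) requires |A ∖ B| = 1: false.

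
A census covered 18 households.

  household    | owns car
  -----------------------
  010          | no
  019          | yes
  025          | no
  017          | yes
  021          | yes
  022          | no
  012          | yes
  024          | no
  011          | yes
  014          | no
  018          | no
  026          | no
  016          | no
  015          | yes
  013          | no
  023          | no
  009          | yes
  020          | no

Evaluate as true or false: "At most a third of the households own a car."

False

The determiner here denotes the relation: |A ∩ B| / |A| ≤ 1/3.
|A| = 18, |A ∩ B| = 7, |A ∖ B| = 11.
|A ∩ B|/|A| = 7/18, so the statement is false.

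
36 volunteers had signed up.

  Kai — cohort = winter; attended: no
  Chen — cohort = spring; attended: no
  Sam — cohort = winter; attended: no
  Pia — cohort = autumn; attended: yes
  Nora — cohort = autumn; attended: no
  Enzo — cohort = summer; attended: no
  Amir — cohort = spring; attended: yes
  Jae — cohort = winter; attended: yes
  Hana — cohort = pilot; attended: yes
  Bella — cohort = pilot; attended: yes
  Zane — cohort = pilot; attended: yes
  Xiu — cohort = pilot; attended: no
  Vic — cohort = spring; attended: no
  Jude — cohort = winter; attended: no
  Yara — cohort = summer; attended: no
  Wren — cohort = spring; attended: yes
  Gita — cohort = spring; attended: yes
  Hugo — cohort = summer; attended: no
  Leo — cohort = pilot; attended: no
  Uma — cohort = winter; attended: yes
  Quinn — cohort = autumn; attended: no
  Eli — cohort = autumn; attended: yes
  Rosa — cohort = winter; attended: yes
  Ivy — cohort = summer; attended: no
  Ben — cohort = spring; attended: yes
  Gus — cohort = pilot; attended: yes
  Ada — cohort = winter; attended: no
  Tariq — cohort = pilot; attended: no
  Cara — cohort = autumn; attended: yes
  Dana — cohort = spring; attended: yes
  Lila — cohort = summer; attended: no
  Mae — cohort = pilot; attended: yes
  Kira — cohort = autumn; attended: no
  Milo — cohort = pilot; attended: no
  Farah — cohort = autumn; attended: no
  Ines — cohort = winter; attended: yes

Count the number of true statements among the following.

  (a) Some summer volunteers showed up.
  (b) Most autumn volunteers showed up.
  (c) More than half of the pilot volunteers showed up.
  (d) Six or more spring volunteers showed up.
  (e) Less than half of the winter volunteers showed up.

(a) summer: |A| = 5, |A ∩ B| = 0; needs A ∩ B ≠ ∅ (|A ∩ B| ≥ 1) — false.
(b) autumn: |A| = 7, |A ∩ B| = 3; needs |A ∩ B| > |A ∖ B| — false.
(c) pilot: |A| = 9, |A ∩ B| = 5; needs |A ∩ B| > |A ∖ B| — true.
(d) spring: |A| = 7, |A ∩ B| = 5; needs |A ∩ B| ≥ 6 — false.
(e) winter: |A| = 8, |A ∩ B| = 4; needs |A ∩ B| < |A ∖ B| — false.

1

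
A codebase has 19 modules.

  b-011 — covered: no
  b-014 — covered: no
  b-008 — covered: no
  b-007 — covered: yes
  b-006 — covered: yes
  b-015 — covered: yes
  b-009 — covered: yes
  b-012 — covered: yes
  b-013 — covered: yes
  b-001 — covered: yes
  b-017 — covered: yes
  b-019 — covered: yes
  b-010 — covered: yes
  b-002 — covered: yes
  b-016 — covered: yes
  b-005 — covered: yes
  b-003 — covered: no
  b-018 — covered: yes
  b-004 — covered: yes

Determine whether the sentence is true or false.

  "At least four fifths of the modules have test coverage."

False

Truth condition: |A ∩ B| / |A| ≥ 4/5.
|A| = 19, |A ∩ B| = 15, |A ∖ B| = 4.
|A ∩ B|/|A| = 15/19, so the statement is false.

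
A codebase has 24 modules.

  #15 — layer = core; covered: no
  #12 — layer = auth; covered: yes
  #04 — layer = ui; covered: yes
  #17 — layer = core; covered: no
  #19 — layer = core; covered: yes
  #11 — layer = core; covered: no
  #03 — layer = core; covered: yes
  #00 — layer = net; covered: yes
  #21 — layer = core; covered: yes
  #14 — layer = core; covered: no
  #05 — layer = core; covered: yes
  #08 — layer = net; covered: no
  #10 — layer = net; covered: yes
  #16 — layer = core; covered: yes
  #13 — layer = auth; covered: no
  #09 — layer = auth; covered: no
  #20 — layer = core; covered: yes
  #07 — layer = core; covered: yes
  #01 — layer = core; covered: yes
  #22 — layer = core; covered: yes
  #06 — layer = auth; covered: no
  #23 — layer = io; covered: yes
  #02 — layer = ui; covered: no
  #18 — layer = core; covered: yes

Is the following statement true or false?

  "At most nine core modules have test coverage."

'At most nine core modules have test coverage' holds iff |A ∩ B| ≤ 9.
A (the restrictor) = {#15, #17, #19, #11, #03, #21, #14, #05, #16, #20, #07, #01, #22, #18}, |A| = 14.
A ∩ B = {#19, #03, #21, #05, #16, #20, #07, #01, #22, #18}, so |A ∩ B| = 10.
|A ∩ B| = 10, so the statement is false.

False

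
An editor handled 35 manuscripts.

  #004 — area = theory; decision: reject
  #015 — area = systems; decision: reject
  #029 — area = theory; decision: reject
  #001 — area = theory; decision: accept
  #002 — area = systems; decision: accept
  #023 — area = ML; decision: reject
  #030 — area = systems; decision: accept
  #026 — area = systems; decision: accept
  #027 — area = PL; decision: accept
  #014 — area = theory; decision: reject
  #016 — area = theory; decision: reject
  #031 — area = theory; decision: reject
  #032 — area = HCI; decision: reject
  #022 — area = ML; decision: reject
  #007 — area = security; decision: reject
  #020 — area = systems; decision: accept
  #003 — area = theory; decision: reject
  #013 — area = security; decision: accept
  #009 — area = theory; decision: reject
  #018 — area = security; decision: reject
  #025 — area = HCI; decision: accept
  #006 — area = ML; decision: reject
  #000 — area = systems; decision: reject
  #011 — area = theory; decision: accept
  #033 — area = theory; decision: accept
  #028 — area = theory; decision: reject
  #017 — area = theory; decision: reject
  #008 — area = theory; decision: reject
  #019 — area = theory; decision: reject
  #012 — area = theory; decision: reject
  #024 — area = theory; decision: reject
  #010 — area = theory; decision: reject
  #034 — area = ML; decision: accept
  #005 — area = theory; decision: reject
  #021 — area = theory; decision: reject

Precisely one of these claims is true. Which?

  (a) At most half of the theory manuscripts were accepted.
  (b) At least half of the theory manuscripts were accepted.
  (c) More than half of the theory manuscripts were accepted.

|A| = 19, |A ∩ B| = 3, |A ∖ B| = 16.
(a) requires |A ∩ B| ≤ |A ∖ B|: true.
(b) requires |A ∩ B| ≥ |A ∖ B|: false.
(c) requires |A ∩ B| > |A ∖ B|: false.

(a)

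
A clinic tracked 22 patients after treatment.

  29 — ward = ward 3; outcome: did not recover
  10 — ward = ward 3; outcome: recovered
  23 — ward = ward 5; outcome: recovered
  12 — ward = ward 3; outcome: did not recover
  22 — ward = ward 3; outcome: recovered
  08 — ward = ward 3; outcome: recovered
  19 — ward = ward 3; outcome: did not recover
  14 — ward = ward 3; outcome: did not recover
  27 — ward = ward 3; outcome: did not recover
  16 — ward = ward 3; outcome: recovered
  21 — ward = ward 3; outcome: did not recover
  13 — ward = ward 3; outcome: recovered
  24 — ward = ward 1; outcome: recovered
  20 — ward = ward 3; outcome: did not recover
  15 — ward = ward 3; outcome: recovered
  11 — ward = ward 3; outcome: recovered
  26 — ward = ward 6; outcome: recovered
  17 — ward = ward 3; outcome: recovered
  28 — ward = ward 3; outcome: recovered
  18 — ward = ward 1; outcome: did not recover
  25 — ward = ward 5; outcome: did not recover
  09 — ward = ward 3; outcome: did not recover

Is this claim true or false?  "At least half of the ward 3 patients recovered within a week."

'At least half of the ward 3 patients recovered within a week' holds iff |A ∩ B| ≥ |A ∖ B|.
|A| = 17, |A ∩ B| = 9, |A ∖ B| = 8.
9 > 8, so the statement is true.

True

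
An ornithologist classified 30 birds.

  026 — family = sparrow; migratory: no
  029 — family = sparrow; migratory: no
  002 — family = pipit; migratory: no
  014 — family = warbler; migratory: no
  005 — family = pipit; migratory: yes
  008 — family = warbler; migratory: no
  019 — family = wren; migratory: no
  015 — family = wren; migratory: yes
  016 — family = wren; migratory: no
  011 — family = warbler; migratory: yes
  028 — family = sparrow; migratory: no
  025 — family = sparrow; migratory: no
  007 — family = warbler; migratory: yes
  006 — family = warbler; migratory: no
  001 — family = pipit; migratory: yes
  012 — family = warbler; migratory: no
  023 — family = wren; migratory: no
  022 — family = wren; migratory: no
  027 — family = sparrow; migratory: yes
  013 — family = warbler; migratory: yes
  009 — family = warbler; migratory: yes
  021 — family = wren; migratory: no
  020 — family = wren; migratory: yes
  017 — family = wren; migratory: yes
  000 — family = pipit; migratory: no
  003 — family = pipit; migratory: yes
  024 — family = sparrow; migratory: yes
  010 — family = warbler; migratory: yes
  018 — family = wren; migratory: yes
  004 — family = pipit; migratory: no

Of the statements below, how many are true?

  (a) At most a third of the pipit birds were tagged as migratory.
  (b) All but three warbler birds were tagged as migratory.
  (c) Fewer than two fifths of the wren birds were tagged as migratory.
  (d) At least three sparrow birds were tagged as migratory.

0

(a) pipit: |A| = 6, |A ∩ B| = 3; needs |A ∩ B| / |A| ≤ 1/3 — false.
(b) warbler: |A| = 9, |A ∩ B| = 5; needs |A ∖ B| = 3 — false.
(c) wren: |A| = 9, |A ∩ B| = 4; needs |A ∩ B| / |A| < 2/5 — false.
(d) sparrow: |A| = 6, |A ∩ B| = 2; needs |A ∩ B| ≥ 3 — false.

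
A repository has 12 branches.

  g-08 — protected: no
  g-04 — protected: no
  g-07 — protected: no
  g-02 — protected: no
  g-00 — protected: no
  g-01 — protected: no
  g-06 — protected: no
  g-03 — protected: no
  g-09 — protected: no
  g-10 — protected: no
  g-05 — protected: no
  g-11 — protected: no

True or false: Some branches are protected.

The determiner here denotes the relation: A ∩ B ≠ ∅ (|A ∩ B| ≥ 1).
A (the restrictor) = {g-08, g-04, g-07, g-02, g-00, g-01, g-06, g-03, g-09, g-10, g-05, g-11}, |A| = 12.
A ∩ B = {}, so |A ∩ B| = 0.
So the statement is false.

False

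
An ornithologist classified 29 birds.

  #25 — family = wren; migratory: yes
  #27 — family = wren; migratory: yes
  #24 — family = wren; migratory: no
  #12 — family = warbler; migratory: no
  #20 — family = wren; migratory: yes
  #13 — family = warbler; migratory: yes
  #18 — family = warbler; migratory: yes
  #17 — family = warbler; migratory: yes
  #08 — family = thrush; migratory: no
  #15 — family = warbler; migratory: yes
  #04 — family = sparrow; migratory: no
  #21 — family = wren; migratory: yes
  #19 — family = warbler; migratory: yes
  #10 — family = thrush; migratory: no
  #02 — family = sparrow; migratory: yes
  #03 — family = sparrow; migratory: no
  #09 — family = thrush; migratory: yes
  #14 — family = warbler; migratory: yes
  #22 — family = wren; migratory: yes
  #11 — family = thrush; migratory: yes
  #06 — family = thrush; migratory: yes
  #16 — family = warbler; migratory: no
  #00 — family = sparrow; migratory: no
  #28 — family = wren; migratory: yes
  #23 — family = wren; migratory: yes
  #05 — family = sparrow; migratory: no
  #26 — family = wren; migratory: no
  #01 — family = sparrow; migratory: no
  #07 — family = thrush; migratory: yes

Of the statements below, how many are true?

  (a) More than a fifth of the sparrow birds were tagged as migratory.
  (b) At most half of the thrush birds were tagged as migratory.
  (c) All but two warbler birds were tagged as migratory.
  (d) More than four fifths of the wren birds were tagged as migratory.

1

(a) sparrow: |A| = 6, |A ∩ B| = 1; needs |A ∩ B| / |A| > 1/5 — false.
(b) thrush: |A| = 6, |A ∩ B| = 4; needs |A ∩ B| ≤ |A ∖ B| — false.
(c) warbler: |A| = 8, |A ∩ B| = 6; needs |A ∖ B| = 2 — true.
(d) wren: |A| = 9, |A ∩ B| = 7; needs |A ∩ B| / |A| > 4/5 — false.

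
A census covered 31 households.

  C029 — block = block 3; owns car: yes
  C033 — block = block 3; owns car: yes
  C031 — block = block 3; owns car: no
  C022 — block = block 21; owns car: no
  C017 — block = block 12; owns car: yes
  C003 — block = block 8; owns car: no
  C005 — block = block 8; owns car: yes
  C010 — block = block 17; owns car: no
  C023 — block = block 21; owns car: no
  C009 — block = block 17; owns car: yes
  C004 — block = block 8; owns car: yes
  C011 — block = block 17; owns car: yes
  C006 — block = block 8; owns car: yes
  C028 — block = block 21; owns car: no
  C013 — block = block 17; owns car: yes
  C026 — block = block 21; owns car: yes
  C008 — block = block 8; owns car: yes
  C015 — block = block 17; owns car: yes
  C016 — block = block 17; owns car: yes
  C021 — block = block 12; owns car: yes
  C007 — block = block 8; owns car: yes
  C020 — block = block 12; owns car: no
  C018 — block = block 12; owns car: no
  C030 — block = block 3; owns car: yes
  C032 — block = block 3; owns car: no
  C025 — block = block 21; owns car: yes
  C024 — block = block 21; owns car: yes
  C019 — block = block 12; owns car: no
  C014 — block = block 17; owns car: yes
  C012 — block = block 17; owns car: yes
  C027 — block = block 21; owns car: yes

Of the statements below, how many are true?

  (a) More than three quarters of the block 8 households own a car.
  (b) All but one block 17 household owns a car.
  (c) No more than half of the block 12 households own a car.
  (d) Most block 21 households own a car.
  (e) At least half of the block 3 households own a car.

5

(a) block 8: |A| = 6, |A ∩ B| = 5; needs |A ∩ B| / |A| > 3/4 — true.
(b) block 17: |A| = 8, |A ∩ B| = 7; needs |A ∖ B| = 1 — true.
(c) block 12: |A| = 5, |A ∩ B| = 2; needs |A ∩ B| ≤ |A ∖ B| — true.
(d) block 21: |A| = 7, |A ∩ B| = 4; needs |A ∩ B| > |A ∖ B| — true.
(e) block 3: |A| = 5, |A ∩ B| = 3; needs |A ∩ B| ≥ |A ∖ B| — true.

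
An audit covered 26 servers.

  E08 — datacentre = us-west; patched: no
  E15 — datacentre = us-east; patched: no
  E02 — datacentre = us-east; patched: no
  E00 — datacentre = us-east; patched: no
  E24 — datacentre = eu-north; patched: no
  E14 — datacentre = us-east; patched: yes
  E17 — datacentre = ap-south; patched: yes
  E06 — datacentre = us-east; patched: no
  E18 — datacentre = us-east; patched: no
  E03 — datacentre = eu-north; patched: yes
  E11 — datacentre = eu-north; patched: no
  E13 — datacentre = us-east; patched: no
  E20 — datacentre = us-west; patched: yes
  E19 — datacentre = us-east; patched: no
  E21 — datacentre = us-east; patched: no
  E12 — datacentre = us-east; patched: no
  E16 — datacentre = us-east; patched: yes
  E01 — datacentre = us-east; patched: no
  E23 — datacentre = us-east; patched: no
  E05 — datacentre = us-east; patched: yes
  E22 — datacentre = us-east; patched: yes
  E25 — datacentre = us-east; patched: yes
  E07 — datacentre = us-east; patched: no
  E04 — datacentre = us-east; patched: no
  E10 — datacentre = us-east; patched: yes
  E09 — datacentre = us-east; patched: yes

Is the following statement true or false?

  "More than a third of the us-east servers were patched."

True

The determiner here denotes the relation: |A ∩ B| / |A| > 1/3.
|A| = 20, |A ∩ B| = 7, |A ∖ B| = 13.
|A ∩ B|/|A| = 7/20, so the statement is true.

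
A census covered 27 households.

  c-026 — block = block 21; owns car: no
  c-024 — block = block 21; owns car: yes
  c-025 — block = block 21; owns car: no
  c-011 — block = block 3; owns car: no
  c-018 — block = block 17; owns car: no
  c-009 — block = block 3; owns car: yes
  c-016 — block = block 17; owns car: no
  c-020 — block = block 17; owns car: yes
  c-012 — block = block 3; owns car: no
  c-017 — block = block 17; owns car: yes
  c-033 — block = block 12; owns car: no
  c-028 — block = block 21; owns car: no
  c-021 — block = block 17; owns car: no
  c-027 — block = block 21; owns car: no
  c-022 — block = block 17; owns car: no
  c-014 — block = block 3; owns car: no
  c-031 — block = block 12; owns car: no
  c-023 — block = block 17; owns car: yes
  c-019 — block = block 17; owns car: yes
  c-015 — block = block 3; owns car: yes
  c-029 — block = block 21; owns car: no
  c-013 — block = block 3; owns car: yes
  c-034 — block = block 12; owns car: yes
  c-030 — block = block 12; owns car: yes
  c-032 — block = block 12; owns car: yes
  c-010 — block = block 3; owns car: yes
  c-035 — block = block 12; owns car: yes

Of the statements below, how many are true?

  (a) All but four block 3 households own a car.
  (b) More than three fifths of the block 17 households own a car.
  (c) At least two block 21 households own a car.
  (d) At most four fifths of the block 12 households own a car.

(a) block 3: |A| = 7, |A ∩ B| = 4; needs |A ∖ B| = 4 — false.
(b) block 17: |A| = 8, |A ∩ B| = 4; needs |A ∩ B| / |A| > 3/5 — false.
(c) block 21: |A| = 6, |A ∩ B| = 1; needs |A ∩ B| ≥ 2 — false.
(d) block 12: |A| = 6, |A ∩ B| = 4; needs |A ∩ B| / |A| ≤ 4/5 — true.

1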